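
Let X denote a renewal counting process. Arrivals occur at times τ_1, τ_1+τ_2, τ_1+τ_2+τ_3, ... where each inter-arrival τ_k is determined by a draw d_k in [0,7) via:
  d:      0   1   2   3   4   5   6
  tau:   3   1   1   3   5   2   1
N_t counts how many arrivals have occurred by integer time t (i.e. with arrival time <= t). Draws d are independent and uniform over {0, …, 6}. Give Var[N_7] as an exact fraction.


Inter-arrival values over d=0..6: [3, 1, 1, 3, 5, 2, 1]
Each d has probability 1/7, so the pmf of τ is: f(1) = 3/7, f(2) = 1/7, f(3) = 2/7, f(5) = 1/7
Let p_n(j) = P(N_n = j), with p_0 = [1]. Condition on τ_1: p_n(0) = P(τ > n), and for j >= 1, p_n(j) = Σ_{k<=n} f(k)·p_{n−k}(j−1)
p_1 = [4/7, 3/7]  (j = 0..1)
p_2 = [3/7, 19/49, 9/49]  (j = 0..2)
p_3 = [1/7, 27/49, 78/343, 27/343]  (j = 0..3)
p_4 = [1/7, 2/7, 142/343, 297/2401, 81/2401]  (j = 0..4)
p_5 = [0, 17/49, 107/343, 90/343, 1080/16807, 243/16807]  (j = 0..5)
p_6 = [0, 1/7, 20/49, 619/2401, 2565/16807, 3807/117649, 729/117649]  (j = 0..6)
p_7 = [0, 5/49, 85/343, 874/2401, 3081/16807, 9909/117649, 13122/823543, 2187/823543]  (j = 0..7)
E[N_7] = Σ j·p_7(j) = 2436283/823543;  E[N_7²] = Σ j²·p_7(j) = 8327547/823543
Var[N_7] = 8327547/823543 − (2436283/823543)² = 922618182932/678223072849

922618182932/678223072849


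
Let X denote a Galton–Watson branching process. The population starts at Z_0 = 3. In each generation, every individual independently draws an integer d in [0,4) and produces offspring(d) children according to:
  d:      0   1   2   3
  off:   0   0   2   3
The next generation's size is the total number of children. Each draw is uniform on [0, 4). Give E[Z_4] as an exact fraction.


Outcome values over d=0..3: [0, 0, 2, 3]
Σy = 5, Σy² = 13, M = 4
μ = 5/4 = 5/4,  σ² = 13/4 − (5/4)² = 27/16
E[Z_0] = 3
E[Z_1] = 5/4·E[Z_0] = 15/4
E[Z_2] = 5/4·E[Z_1] = 75/16
E[Z_3] = 5/4·E[Z_2] = 375/64
E[Z_4] = 5/4·E[Z_3] = 1875/256

1875/256


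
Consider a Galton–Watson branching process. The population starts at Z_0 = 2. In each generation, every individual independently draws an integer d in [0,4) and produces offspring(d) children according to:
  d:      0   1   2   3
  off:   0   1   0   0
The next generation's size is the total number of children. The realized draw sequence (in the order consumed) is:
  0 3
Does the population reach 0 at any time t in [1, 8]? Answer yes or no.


gen 0: Z_0=2, draws=[0, 3], offspring=[0, 0], Z_1=0
gen 1: Z_1=0, draws=[], offspring=[], Z_2=0
gen 2: Z_2=0, draws=[], offspring=[], Z_3=0
gen 3: Z_3=0, draws=[], offspring=[], Z_4=0
gen 4: Z_4=0, draws=[], offspring=[], Z_5=0
gen 5: Z_5=0, draws=[], offspring=[], Z_6=0
gen 6: Z_6=0, draws=[], offspring=[], Z_7=0
gen 7: Z_7=0, draws=[], offspring=[], Z_8=0

yes


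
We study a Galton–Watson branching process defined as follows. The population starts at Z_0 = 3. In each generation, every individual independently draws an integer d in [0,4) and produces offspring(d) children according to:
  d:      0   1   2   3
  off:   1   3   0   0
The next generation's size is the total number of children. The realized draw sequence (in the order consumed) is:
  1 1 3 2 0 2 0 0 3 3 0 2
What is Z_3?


1

gen 0: Z_0=3, draws=[1, 1, 3], offspring=[3, 3, 0], Z_1=6
gen 1: Z_1=6, draws=[2, 0, 2, 0, 0, 3], offspring=[0, 1, 0, 1, 1, 0], Z_2=3
gen 2: Z_2=3, draws=[3, 0, 2], offspring=[0, 1, 0], Z_3=1


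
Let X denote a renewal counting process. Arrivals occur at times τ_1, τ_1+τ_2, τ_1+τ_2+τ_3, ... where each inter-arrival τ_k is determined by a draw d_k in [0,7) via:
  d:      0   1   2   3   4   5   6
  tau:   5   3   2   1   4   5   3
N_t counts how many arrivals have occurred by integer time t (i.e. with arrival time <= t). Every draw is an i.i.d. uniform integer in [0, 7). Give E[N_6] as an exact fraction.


186194/117649

Inter-arrival values over d=0..6: [5, 3, 2, 1, 4, 5, 3]
Each d has probability 1/7, so the pmf of τ is: f(1) = 1/7, f(2) = 1/7, f(3) = 2/7, f(4) = 1/7, f(5) = 2/7
Renewal equation for m(n) = E[N_n]: condition on τ_1 = k (if k <= n, one arrival plus a fresh copy on the remaining n−k steps): m(n) = F(n) + Σ_{k<=n} f(k)·m(n−k), where F(n) = P(τ <= n) and m(0) = 0
m(1) = F(1) = 1/7
m(2) = F(2) + f(1)·m(1) = 2/7 + 1/7·1/7 = 15/49
m(3) = F(3) + f(1)·m(2) + f(2)·m(1) = 4/7 + 1/7·15/49 + 1/7·1/7 = 218/343
m(4) = F(4) + f(1)·m(3) + f(2)·m(2) + f(3)·m(1) = 5/7 + 1/7·218/343 + 1/7·15/49 + 2/7·1/7 = 2136/2401
m(5) = F(5) + f(1)·m(4) + f(2)·m(3) + f(3)·m(2) + f(4)·m(1) = 1 + 1/7·2136/2401 + 1/7·218/343 + 2/7·15/49 + 1/7·1/7 = 22282/16807
m(6) = F(6) + f(1)·m(5) + f(2)·m(4) + f(3)·m(3) + f(4)·m(2) + f(5)·m(1) = 1 + 1/7·22282/16807 + 1/7·2136/2401 + 2/7·218/343 + 1/7·15/49 + 2/7·1/7 = 186194/117649
E[N_6] = m(6) = 186194/117649


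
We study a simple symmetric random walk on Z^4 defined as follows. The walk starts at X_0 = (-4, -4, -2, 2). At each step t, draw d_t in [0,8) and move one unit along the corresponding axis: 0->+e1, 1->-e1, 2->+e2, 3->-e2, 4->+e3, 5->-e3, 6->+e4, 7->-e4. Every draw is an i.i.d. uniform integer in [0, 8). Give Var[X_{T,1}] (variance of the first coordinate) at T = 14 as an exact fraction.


7/2

Outcome values over d=0..7: [1, -1, 0, 0, 0, 0, 0, 0]
Σy = 0, Σy² = 2, M = 8
μ = 0/8 = 0,  σ² = 2/8 − (0)² = 1/4
Independent increments: Var[X_14] = 14·σ² = 14·(1/4) = 7/2


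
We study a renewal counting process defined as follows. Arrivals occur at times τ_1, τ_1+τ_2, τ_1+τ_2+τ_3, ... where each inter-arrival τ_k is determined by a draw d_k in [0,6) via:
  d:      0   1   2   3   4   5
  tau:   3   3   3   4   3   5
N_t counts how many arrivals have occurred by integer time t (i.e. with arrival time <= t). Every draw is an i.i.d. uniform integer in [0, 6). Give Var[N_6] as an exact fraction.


Inter-arrival values over d=0..5: [3, 3, 3, 4, 3, 5]
Each d has probability 1/6, so the pmf of τ is: f(3) = 2/3, f(4) = 1/6, f(5) = 1/6
Let p_n(j) = P(N_n = j), with p_0 = [1]. Condition on τ_1: p_n(0) = P(τ > n), and for j >= 1, p_n(j) = Σ_{k<=n} f(k)·p_{n−k}(j−1)
p_1 = [1]  (j = 0)
p_2 = [1]  (j = 0)
p_3 = [1/3, 2/3]  (j = 0..1)
p_4 = [1/6, 5/6]  (j = 0..1)
p_5 = [0, 1]  (j = 0..1)
p_6 = [0, 5/9, 4/9]  (j = 0..2)
E[N_6] = Σ j·p_6(j) = 13/9;  E[N_6²] = Σ j²·p_6(j) = 7/3
Var[N_6] = 7/3 − (13/9)² = 20/81

20/81


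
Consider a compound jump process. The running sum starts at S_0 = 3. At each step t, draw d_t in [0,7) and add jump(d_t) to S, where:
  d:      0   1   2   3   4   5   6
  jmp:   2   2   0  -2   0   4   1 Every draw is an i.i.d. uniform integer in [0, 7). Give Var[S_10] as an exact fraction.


Outcome values over d=0..6: [2, 2, 0, -2, 0, 4, 1]
Σy = 7, Σy² = 29, M = 7
μ = 7/7 = 1,  σ² = 29/7 − (1)² = 22/7
Independent increments: Var[S_10] = 10·σ² = 10·(22/7) = 220/7

220/7


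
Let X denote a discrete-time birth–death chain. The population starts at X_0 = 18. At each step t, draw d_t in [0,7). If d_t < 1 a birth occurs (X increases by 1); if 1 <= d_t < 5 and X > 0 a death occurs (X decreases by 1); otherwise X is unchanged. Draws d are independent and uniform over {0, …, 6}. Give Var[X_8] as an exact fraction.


208/49

X can drop by at most 1 per step and X_0 = 18 > T = 8, so X_t >= 18 − t >= 10 > 0 for every t <= 8: the floor at 0 (the 'and X > 0' condition) never binds. Hence X_8 = X_0 + Σ_{t<8} Y_t with i.i.d. increments Y_t = y(d_t) ∈ {+1, −1, 0}.
Outcome values over d=0..6: [1, -1, -1, -1, -1, 0, 0]
Σy = -3, Σy² = 5, M = 7
μ = -3/7 = -3/7,  σ² = 5/7 − (-3/7)² = 26/49
Independent increments: Var[X_8] = 8·σ² = 8·(26/49) = 208/49


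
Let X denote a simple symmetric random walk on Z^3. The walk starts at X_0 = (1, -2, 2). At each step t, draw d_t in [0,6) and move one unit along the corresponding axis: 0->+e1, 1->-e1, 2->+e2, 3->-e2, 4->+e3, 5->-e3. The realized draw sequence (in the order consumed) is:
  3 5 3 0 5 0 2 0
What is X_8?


t=0: X=(1, -2, 2), d=3 → -e2, X_1=(1, -3, 2)
t=1: X=(1, -3, 2), d=5 → -e3, X_2=(1, -3, 1)
t=2: X=(1, -3, 1), d=3 → -e2, X_3=(1, -4, 1)
t=3: X=(1, -4, 1), d=0 → +e1, X_4=(2, -4, 1)
t=4: X=(2, -4, 1), d=5 → -e3, X_5=(2, -4, 0)
t=5: X=(2, -4, 0), d=0 → +e1, X_6=(3, -4, 0)
t=6: X=(3, -4, 0), d=2 → +e2, X_7=(3, -3, 0)
t=7: X=(3, -3, 0), d=0 → +e1, X_8=(4, -3, 0)

(4, -3, 0)


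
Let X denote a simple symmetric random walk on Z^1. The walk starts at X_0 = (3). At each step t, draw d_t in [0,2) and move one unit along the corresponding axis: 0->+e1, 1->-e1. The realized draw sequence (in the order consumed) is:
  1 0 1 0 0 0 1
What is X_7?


(4)

t=0: X=(3), d=1 → -e1, X_1=(2)
t=1: X=(2), d=0 → +e1, X_2=(3)
t=2: X=(3), d=1 → -e1, X_3=(2)
t=3: X=(2), d=0 → +e1, X_4=(3)
t=4: X=(3), d=0 → +e1, X_5=(4)
t=5: X=(4), d=0 → +e1, X_6=(5)
t=6: X=(5), d=1 → -e1, X_7=(4)


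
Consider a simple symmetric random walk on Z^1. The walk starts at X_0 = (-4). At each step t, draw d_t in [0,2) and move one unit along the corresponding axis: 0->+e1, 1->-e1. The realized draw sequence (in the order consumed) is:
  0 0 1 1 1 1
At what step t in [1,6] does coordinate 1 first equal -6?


6

t=0: X=(-4), d=0 → +e1, X_1=(-3)
t=1: X=(-3), d=0 → +e1, X_2=(-2)
t=2: X=(-2), d=1 → -e1, X_3=(-3)
t=3: X=(-3), d=1 → -e1, X_4=(-4)
t=4: X=(-4), d=1 → -e1, X_5=(-5)
t=5: X=(-5), d=1 → -e1, X_6=(-6)


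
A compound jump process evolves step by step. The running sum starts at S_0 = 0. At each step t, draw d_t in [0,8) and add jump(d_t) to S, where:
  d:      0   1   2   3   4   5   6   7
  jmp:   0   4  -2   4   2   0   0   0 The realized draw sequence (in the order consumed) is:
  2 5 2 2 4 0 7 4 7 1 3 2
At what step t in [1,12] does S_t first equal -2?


t=0: S=0, d=2, jump=-2, S_1=-2
t=1: S=-2, d=5, jump=0, S_2=-2
t=2: S=-2, d=2, jump=-2, S_3=-4
t=3: S=-4, d=2, jump=-2, S_4=-6
t=4: S=-6, d=4, jump=2, S_5=-4
t=5: S=-4, d=0, jump=0, S_6=-4
t=6: S=-4, d=7, jump=0, S_7=-4
t=7: S=-4, d=4, jump=2, S_8=-2
t=8: S=-2, d=7, jump=0, S_9=-2
t=9: S=-2, d=1, jump=4, S_10=2
t=10: S=2, d=3, jump=4, S_11=6
t=11: S=6, d=2, jump=-2, S_12=4

1


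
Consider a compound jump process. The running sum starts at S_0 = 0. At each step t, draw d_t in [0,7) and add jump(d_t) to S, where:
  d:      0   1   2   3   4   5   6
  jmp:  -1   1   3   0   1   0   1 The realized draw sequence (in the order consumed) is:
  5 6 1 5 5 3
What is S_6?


2

t=0: S=0, d=5, jump=0, S_1=0
t=1: S=0, d=6, jump=1, S_2=1
t=2: S=1, d=1, jump=1, S_3=2
t=3: S=2, d=5, jump=0, S_4=2
t=4: S=2, d=5, jump=0, S_5=2
t=5: S=2, d=3, jump=0, S_6=2


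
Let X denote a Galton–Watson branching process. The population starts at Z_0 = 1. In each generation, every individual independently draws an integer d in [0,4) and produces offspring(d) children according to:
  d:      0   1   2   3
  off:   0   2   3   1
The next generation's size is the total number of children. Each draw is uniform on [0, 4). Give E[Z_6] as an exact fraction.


Outcome values over d=0..3: [0, 2, 3, 1]
Σy = 6, Σy² = 14, M = 4
μ = 6/4 = 3/2,  σ² = 14/4 − (3/2)² = 5/4
E[Z_0] = 1
E[Z_1] = 3/2·E[Z_0] = 3/2
E[Z_2] = 3/2·E[Z_1] = 9/4
E[Z_3] = 3/2·E[Z_2] = 27/8
E[Z_4] = 3/2·E[Z_3] = 81/16
E[Z_5] = 3/2·E[Z_4] = 243/32
E[Z_6] = 3/2·E[Z_5] = 729/64

729/64


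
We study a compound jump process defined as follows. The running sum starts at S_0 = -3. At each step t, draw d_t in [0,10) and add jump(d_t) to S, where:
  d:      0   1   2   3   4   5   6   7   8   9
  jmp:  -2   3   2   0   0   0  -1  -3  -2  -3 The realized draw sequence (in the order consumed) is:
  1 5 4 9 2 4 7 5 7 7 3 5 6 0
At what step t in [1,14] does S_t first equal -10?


10

t=0: S=-3, d=1, jump=3, S_1=0
t=1: S=0, d=5, jump=0, S_2=0
t=2: S=0, d=4, jump=0, S_3=0
t=3: S=0, d=9, jump=-3, S_4=-3
t=4: S=-3, d=2, jump=2, S_5=-1
t=5: S=-1, d=4, jump=0, S_6=-1
t=6: S=-1, d=7, jump=-3, S_7=-4
t=7: S=-4, d=5, jump=0, S_8=-4
t=8: S=-4, d=7, jump=-3, S_9=-7
t=9: S=-7, d=7, jump=-3, S_10=-10
t=10: S=-10, d=3, jump=0, S_11=-10
t=11: S=-10, d=5, jump=0, S_12=-10
t=12: S=-10, d=6, jump=-1, S_13=-11
t=13: S=-11, d=0, jump=-2, S_14=-13


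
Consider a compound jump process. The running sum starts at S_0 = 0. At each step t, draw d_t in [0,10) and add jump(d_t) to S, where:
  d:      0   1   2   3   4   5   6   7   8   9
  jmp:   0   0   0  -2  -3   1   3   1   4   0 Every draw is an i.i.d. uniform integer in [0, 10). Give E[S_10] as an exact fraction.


Outcome values over d=0..9: [0, 0, 0, -2, -3, 1, 3, 1, 4, 0]
Σy = 4, Σy² = 40, M = 10
μ = 4/10 = 2/5,  σ² = 40/10 − (2/5)² = 96/25
E[S_10] = 0 + 10·(2/5) = 4

4


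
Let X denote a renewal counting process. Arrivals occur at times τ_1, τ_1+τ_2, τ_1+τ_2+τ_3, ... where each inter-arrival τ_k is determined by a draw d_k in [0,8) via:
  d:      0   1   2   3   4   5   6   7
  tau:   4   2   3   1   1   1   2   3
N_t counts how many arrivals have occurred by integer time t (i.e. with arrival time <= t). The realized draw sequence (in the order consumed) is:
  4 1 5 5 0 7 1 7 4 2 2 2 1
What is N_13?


draw d_1=4: τ_1=1, arrival time A_1=1
draw d_2=1: τ_2=2, arrival time A_2=3
draw d_3=5: τ_3=1, arrival time A_3=4
draw d_4=5: τ_4=1, arrival time A_4=5
draw d_5=0: τ_5=4, arrival time A_5=9
draw d_6=7: τ_6=3, arrival time A_6=12
draw d_7=1: τ_7=2, arrival time A_7=14
draw d_8=7: τ_8=3, arrival time A_8=17
draw d_9=4: τ_9=1, arrival time A_9=18
draw d_10=2: τ_10=3, arrival time A_10=21
draw d_11=2: τ_11=3, arrival time A_11=24
draw d_12=2: τ_12=3, arrival time A_12=27
draw d_13=1: τ_13=2, arrival time A_13=29
N_t over t=0..13: 0:0 1:1 2:1 3:2 4:3 5:4 6:4 7:4 8:4 9:5 10:5 11:5 12:6 13:6

6


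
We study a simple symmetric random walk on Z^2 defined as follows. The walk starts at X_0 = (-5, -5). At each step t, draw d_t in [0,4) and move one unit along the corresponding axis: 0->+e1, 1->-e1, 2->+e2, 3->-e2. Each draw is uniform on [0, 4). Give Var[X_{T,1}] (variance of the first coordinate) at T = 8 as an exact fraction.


Outcome values over d=0..3: [1, -1, 0, 0]
Σy = 0, Σy² = 2, M = 4
μ = 0/4 = 0,  σ² = 2/4 − (0)² = 1/2
Independent increments: Var[X_8] = 8·σ² = 8·(1/2) = 4

4


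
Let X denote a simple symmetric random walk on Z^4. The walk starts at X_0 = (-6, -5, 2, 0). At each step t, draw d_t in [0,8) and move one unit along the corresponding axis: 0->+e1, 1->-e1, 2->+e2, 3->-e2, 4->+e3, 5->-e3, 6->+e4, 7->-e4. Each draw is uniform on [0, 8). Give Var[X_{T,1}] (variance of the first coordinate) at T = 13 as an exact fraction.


Outcome values over d=0..7: [1, -1, 0, 0, 0, 0, 0, 0]
Σy = 0, Σy² = 2, M = 8
μ = 0/8 = 0,  σ² = 2/8 − (0)² = 1/4
Independent increments: Var[X_13] = 13·σ² = 13·(1/4) = 13/4

13/4


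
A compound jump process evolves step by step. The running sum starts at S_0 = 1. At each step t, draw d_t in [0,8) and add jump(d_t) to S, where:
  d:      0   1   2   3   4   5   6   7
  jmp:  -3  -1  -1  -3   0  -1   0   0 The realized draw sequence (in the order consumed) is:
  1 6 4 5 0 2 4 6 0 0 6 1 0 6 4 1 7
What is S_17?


-16

t=0: S=1, d=1, jump=-1, S_1=0
t=1: S=0, d=6, jump=0, S_2=0
t=2: S=0, d=4, jump=0, S_3=0
t=3: S=0, d=5, jump=-1, S_4=-1
t=4: S=-1, d=0, jump=-3, S_5=-4
t=5: S=-4, d=2, jump=-1, S_6=-5
t=6: S=-5, d=4, jump=0, S_7=-5
t=7: S=-5, d=6, jump=0, S_8=-5
t=8: S=-5, d=0, jump=-3, S_9=-8
t=9: S=-8, d=0, jump=-3, S_10=-11
t=10: S=-11, d=6, jump=0, S_11=-11
t=11: S=-11, d=1, jump=-1, S_12=-12
t=12: S=-12, d=0, jump=-3, S_13=-15
t=13: S=-15, d=6, jump=0, S_14=-15
t=14: S=-15, d=4, jump=0, S_15=-15
t=15: S=-15, d=1, jump=-1, S_16=-16
t=16: S=-16, d=7, jump=0, S_17=-16


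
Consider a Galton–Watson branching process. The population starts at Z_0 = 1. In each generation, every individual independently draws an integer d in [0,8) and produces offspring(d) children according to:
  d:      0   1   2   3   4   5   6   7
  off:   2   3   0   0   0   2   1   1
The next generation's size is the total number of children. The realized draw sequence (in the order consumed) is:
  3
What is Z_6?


gen 0: Z_0=1, draws=[3], offspring=[0], Z_1=0
gen 1: Z_1=0, draws=[], offspring=[], Z_2=0
gen 2: Z_2=0, draws=[], offspring=[], Z_3=0
gen 3: Z_3=0, draws=[], offspring=[], Z_4=0
gen 4: Z_4=0, draws=[], offspring=[], Z_5=0
gen 5: Z_5=0, draws=[], offspring=[], Z_6=0

0


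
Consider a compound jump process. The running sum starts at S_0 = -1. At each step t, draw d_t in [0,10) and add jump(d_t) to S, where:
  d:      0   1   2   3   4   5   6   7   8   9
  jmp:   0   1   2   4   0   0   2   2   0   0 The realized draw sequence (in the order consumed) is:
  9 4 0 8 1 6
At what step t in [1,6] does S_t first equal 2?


6

t=0: S=-1, d=9, jump=0, S_1=-1
t=1: S=-1, d=4, jump=0, S_2=-1
t=2: S=-1, d=0, jump=0, S_3=-1
t=3: S=-1, d=8, jump=0, S_4=-1
t=4: S=-1, d=1, jump=1, S_5=0
t=5: S=0, d=6, jump=2, S_6=2


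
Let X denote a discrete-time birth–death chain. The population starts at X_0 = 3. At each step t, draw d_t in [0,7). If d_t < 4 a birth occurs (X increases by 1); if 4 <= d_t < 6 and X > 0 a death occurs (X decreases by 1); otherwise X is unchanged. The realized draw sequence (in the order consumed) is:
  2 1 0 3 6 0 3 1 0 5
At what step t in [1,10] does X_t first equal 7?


t=0: X=3, d=2 → birth, X_1=4
t=1: X=4, d=1 → birth, X_2=5
t=2: X=5, d=0 → birth, X_3=6
t=3: X=6, d=3 → birth, X_4=7
t=4: X=7, d=6 → hold, X_5=7
t=5: X=7, d=0 → birth, X_6=8
t=6: X=8, d=3 → birth, X_7=9
t=7: X=9, d=1 → birth, X_8=10
t=8: X=10, d=0 → birth, X_9=11
t=9: X=11, d=5 → death, X_10=10

4


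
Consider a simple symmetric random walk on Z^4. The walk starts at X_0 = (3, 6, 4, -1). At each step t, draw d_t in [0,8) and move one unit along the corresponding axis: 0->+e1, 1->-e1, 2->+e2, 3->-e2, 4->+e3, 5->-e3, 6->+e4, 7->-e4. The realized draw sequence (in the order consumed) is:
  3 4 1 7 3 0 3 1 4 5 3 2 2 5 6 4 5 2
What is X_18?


(2, 5, 4, -1)

t=0: X=(3, 6, 4, -1), d=3 → -e2, X_1=(3, 5, 4, -1)
t=1: X=(3, 5, 4, -1), d=4 → +e3, X_2=(3, 5, 5, -1)
t=2: X=(3, 5, 5, -1), d=1 → -e1, X_3=(2, 5, 5, -1)
t=3: X=(2, 5, 5, -1), d=7 → -e4, X_4=(2, 5, 5, -2)
t=4: X=(2, 5, 5, -2), d=3 → -e2, X_5=(2, 4, 5, -2)
t=5: X=(2, 4, 5, -2), d=0 → +e1, X_6=(3, 4, 5, -2)
t=6: X=(3, 4, 5, -2), d=3 → -e2, X_7=(3, 3, 5, -2)
t=7: X=(3, 3, 5, -2), d=1 → -e1, X_8=(2, 3, 5, -2)
t=8: X=(2, 3, 5, -2), d=4 → +e3, X_9=(2, 3, 6, -2)
t=9: X=(2, 3, 6, -2), d=5 → -e3, X_10=(2, 3, 5, -2)
t=10: X=(2, 3, 5, -2), d=3 → -e2, X_11=(2, 2, 5, -2)
t=11: X=(2, 2, 5, -2), d=2 → +e2, X_12=(2, 3, 5, -2)
t=12: X=(2, 3, 5, -2), d=2 → +e2, X_13=(2, 4, 5, -2)
t=13: X=(2, 4, 5, -2), d=5 → -e3, X_14=(2, 4, 4, -2)
t=14: X=(2, 4, 4, -2), d=6 → +e4, X_15=(2, 4, 4, -1)
t=15: X=(2, 4, 4, -1), d=4 → +e3, X_16=(2, 4, 5, -1)
t=16: X=(2, 4, 5, -1), d=5 → -e3, X_17=(2, 4, 4, -1)
t=17: X=(2, 4, 4, -1), d=2 → +e2, X_18=(2, 5, 4, -1)


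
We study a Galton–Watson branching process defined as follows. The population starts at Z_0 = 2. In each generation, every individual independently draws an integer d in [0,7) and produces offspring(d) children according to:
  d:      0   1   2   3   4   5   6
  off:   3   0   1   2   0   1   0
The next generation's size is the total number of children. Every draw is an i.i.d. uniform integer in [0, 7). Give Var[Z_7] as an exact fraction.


16

Outcome values over d=0..6: [3, 0, 1, 2, 0, 1, 0]
Σy = 7, Σy² = 15, M = 7
μ = 7/7 = 1,  σ² = 15/7 − (1)² = 8/7
V_0 = 0, E_0 = 2
V_1 = 8/7·E_0 + (1)²·V_0 = 16/7;  E_1 = 2
V_2 = 8/7·E_1 + (1)²·V_1 = 32/7;  E_2 = 2
V_3 = 8/7·E_2 + (1)²·V_2 = 48/7;  E_3 = 2
V_4 = 8/7·E_3 + (1)²·V_3 = 64/7;  E_4 = 2
V_5 = 8/7·E_4 + (1)²·V_4 = 80/7;  E_5 = 2
V_6 = 8/7·E_5 + (1)²·V_5 = 96/7;  E_6 = 2
V_7 = 8/7·E_6 + (1)²·V_6 = 16;  E_7 = 2


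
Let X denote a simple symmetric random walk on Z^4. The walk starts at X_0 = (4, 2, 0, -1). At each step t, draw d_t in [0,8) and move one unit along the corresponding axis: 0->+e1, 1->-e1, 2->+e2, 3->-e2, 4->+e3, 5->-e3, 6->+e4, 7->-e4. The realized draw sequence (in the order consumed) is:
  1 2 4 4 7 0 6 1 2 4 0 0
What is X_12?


t=0: X=(4, 2, 0, -1), d=1 → -e1, X_1=(3, 2, 0, -1)
t=1: X=(3, 2, 0, -1), d=2 → +e2, X_2=(3, 3, 0, -1)
t=2: X=(3, 3, 0, -1), d=4 → +e3, X_3=(3, 3, 1, -1)
t=3: X=(3, 3, 1, -1), d=4 → +e3, X_4=(3, 3, 2, -1)
t=4: X=(3, 3, 2, -1), d=7 → -e4, X_5=(3, 3, 2, -2)
t=5: X=(3, 3, 2, -2), d=0 → +e1, X_6=(4, 3, 2, -2)
t=6: X=(4, 3, 2, -2), d=6 → +e4, X_7=(4, 3, 2, -1)
t=7: X=(4, 3, 2, -1), d=1 → -e1, X_8=(3, 3, 2, -1)
t=8: X=(3, 3, 2, -1), d=2 → +e2, X_9=(3, 4, 2, -1)
t=9: X=(3, 4, 2, -1), d=4 → +e3, X_10=(3, 4, 3, -1)
t=10: X=(3, 4, 3, -1), d=0 → +e1, X_11=(4, 4, 3, -1)
t=11: X=(4, 4, 3, -1), d=0 → +e1, X_12=(5, 4, 3, -1)

(5, 4, 3, -1)


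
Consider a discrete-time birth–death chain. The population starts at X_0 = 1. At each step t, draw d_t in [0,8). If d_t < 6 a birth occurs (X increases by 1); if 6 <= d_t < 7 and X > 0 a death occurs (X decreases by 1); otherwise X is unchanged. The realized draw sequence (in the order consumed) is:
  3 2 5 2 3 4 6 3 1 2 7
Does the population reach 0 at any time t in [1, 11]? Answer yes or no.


no

t=0: X=1, d=3 → birth, X_1=2
t=1: X=2, d=2 → birth, X_2=3
t=2: X=3, d=5 → birth, X_3=4
t=3: X=4, d=2 → birth, X_4=5
t=4: X=5, d=3 → birth, X_5=6
t=5: X=6, d=4 → birth, X_6=7
t=6: X=7, d=6 → death, X_7=6
t=7: X=6, d=3 → birth, X_8=7
t=8: X=7, d=1 → birth, X_9=8
t=9: X=8, d=2 → birth, X_10=9
t=10: X=9, d=7 → hold, X_11=9


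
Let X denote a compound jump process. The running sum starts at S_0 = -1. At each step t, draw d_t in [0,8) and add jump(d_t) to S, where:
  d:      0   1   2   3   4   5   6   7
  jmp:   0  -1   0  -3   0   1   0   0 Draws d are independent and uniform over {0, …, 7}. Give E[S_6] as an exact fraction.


Outcome values over d=0..7: [0, -1, 0, -3, 0, 1, 0, 0]
Σy = -3, Σy² = 11, M = 8
μ = -3/8 = -3/8,  σ² = 11/8 − (-3/8)² = 79/64
E[S_6] = -1 + 6·(-3/8) = -13/4

-13/4


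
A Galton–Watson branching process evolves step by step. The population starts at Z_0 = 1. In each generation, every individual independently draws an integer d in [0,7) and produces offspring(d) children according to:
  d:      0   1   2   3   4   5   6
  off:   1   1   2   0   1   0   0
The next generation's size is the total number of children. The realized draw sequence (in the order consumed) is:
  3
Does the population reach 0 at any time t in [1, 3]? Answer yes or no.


gen 0: Z_0=1, draws=[3], offspring=[0], Z_1=0
gen 1: Z_1=0, draws=[], offspring=[], Z_2=0
gen 2: Z_2=0, draws=[], offspring=[], Z_3=0

yes


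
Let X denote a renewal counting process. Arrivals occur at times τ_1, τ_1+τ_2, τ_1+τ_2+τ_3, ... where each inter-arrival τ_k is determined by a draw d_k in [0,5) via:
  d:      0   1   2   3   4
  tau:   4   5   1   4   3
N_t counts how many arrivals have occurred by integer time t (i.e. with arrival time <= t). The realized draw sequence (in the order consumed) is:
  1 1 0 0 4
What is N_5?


draw d_1=1: τ_1=5, arrival time A_1=5
draw d_2=1: τ_2=5, arrival time A_2=10
draw d_3=0: τ_3=4, arrival time A_3=14
draw d_4=0: τ_4=4, arrival time A_4=18
draw d_5=4: τ_5=3, arrival time A_5=21
N_t over t=0..5: 0:0 1:0 2:0 3:0 4:0 5:1

1


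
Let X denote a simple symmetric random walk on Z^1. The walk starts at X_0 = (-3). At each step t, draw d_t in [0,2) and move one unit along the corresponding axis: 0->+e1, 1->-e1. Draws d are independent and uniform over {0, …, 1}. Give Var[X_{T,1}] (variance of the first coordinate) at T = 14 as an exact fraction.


14

Outcome values over d=0..1: [1, -1]
Σy = 0, Σy² = 2, M = 2
μ = 0/2 = 0,  σ² = 2/2 − (0)² = 1
Independent increments: Var[X_14] = 14·σ² = 14·(1) = 14


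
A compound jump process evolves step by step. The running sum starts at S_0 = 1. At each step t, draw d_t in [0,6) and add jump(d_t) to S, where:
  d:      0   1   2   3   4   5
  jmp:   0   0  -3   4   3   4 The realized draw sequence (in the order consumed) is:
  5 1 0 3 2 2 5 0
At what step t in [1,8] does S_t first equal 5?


1

t=0: S=1, d=5, jump=4, S_1=5
t=1: S=5, d=1, jump=0, S_2=5
t=2: S=5, d=0, jump=0, S_3=5
t=3: S=5, d=3, jump=4, S_4=9
t=4: S=9, d=2, jump=-3, S_5=6
t=5: S=6, d=2, jump=-3, S_6=3
t=6: S=3, d=5, jump=4, S_7=7
t=7: S=7, d=0, jump=0, S_8=7


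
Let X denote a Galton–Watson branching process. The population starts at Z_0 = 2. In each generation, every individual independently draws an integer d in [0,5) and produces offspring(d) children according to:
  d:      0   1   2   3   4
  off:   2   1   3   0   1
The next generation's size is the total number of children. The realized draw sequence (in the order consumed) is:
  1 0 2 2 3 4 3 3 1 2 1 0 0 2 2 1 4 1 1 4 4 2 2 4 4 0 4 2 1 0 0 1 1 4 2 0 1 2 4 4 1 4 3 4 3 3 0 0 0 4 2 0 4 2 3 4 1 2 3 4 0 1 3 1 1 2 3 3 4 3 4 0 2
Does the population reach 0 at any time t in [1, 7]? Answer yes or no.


gen 0: Z_0=2, draws=[1, 0], offspring=[1, 2], Z_1=3
gen 1: Z_1=3, draws=[2, 2, 3], offspring=[3, 3, 0], Z_2=6
gen 2: Z_2=6, draws=[4, 3, 3, 1, 2, 1], offspring=[1, 0, 0, 1, 3, 1], Z_3=6
gen 3: Z_3=6, draws=[0, 0, 2, 2, 1, 4], offspring=[2, 2, 3, 3, 1, 1], Z_4=12
gen 4: Z_4=12, draws=[1, 1, 4, 4, 2, 2, 4, 4, 0, 4, 2, 1], offspring=[1, 1, 1, 1, 3, 3, 1, 1, 2, 1, 3, 1], Z_5=19
gen 5: Z_5=19, draws=[0, 0, 1, 1, 4, 2, 0, 1, 2, 4, 4, 1, 4, 3, 4, 3, 3, 0, 0], offspring=[2, 2, 1, 1, 1, 3, 2, 1, 3, 1, 1, 1, 1, 0, 1, 0, 0, 2, 2], Z_6=25
gen 6: Z_6=25, draws=[0, 4, 2, 0, 4, 2, 3, 4, 1, 2, 3, 4, 0, 1, 3, 1, 1, 2, 3, 3, 4, 3, 4, 0, 2], offspring=[2, 1, 3, 2, 1, 3, 0, 1, 1, 3, 0, 1, 2, 1, 0, 1, 1, 3, 0, 0, 1, 0, 1, 2, 3], Z_7=33

no


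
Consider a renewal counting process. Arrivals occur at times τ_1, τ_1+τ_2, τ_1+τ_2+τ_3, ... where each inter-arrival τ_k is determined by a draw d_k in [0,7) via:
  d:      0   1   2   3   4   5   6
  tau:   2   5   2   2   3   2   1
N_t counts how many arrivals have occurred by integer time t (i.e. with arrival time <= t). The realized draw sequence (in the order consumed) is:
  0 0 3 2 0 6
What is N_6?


3

draw d_1=0: τ_1=2, arrival time A_1=2
draw d_2=0: τ_2=2, arrival time A_2=4
draw d_3=3: τ_3=2, arrival time A_3=6
draw d_4=2: τ_4=2, arrival time A_4=8
draw d_5=0: τ_5=2, arrival time A_5=10
draw d_6=6: τ_6=1, arrival time A_6=11
N_t over t=0..6: 0:0 1:0 2:1 3:1 4:2 5:2 6:3


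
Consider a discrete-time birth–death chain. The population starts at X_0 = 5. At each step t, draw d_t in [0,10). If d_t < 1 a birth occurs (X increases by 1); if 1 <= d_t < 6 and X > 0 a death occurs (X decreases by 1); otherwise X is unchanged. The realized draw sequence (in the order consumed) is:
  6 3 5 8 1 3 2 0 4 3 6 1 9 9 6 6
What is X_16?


0

t=0: X=5, d=6 → hold, X_1=5
t=1: X=5, d=3 → death, X_2=4
t=2: X=4, d=5 → death, X_3=3
t=3: X=3, d=8 → hold, X_4=3
t=4: X=3, d=1 → death, X_5=2
t=5: X=2, d=3 → death, X_6=1
t=6: X=1, d=2 → death, X_7=0
t=7: X=0, d=0 → birth, X_8=1
t=8: X=1, d=4 → death, X_9=0
t=9: X=0, d=3 → hold, X_10=0
t=10: X=0, d=6 → hold, X_11=0
t=11: X=0, d=1 → hold, X_12=0
t=12: X=0, d=9 → hold, X_13=0
t=13: X=0, d=9 → hold, X_14=0
t=14: X=0, d=6 → hold, X_15=0
t=15: X=0, d=6 → hold, X_16=0


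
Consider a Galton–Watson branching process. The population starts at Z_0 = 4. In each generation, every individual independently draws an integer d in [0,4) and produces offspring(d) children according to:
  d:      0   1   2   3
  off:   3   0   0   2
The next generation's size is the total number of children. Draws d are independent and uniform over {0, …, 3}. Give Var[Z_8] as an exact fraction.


Outcome values over d=0..3: [3, 0, 0, 2]
Σy = 5, Σy² = 13, M = 4
μ = 5/4 = 5/4,  σ² = 13/4 − (5/4)² = 27/16
V_0 = 0, E_0 = 4
V_1 = 27/16·E_0 + (5/4)²·V_0 = 27/4;  E_1 = 5
V_2 = 27/16·E_1 + (5/4)²·V_1 = 1215/64;  E_2 = 25/4
V_3 = 27/16·E_2 + (5/4)²·V_2 = 41175/1024;  E_3 = 125/16
V_4 = 27/16·E_3 + (5/4)²·V_3 = 1245375/16384;  E_4 = 625/64
V_5 = 27/16·E_4 + (5/4)²·V_4 = 35454375/262144;  E_5 = 3125/256
V_6 = 27/16·E_5 + (5/4)²·V_5 = 972759375/4194304;  E_6 = 15625/1024
V_7 = 27/16·E_6 + (5/4)²·V_6 = 26046984375/67108864;  E_7 = 78125/4096
V_8 = 27/16·E_7 + (5/4)²·V_7 = 685734609375/1073741824;  E_8 = 390625/16384

685734609375/1073741824


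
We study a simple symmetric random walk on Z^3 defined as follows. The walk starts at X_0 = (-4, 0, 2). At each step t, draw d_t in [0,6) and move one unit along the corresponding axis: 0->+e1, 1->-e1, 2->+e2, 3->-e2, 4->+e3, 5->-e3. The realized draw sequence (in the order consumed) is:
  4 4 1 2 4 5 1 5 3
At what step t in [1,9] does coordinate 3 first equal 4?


t=0: X=(-4, 0, 2), d=4 → +e3, X_1=(-4, 0, 3)
t=1: X=(-4, 0, 3), d=4 → +e3, X_2=(-4, 0, 4)
t=2: X=(-4, 0, 4), d=1 → -e1, X_3=(-5, 0, 4)
t=3: X=(-5, 0, 4), d=2 → +e2, X_4=(-5, 1, 4)
t=4: X=(-5, 1, 4), d=4 → +e3, X_5=(-5, 1, 5)
t=5: X=(-5, 1, 5), d=5 → -e3, X_6=(-5, 1, 4)
t=6: X=(-5, 1, 4), d=1 → -e1, X_7=(-6, 1, 4)
t=7: X=(-6, 1, 4), d=5 → -e3, X_8=(-6, 1, 3)
t=8: X=(-6, 1, 3), d=3 → -e2, X_9=(-6, 0, 3)

2


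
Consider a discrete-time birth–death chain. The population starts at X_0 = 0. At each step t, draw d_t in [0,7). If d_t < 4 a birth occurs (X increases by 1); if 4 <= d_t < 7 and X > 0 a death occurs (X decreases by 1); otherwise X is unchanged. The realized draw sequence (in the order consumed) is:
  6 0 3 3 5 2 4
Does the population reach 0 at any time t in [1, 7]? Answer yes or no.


t=0: X=0, d=6 → hold, X_1=0
t=1: X=0, d=0 → birth, X_2=1
t=2: X=1, d=3 → birth, X_3=2
t=3: X=2, d=3 → birth, X_4=3
t=4: X=3, d=5 → death, X_5=2
t=5: X=2, d=2 → birth, X_6=3
t=6: X=3, d=4 → death, X_7=2

yes


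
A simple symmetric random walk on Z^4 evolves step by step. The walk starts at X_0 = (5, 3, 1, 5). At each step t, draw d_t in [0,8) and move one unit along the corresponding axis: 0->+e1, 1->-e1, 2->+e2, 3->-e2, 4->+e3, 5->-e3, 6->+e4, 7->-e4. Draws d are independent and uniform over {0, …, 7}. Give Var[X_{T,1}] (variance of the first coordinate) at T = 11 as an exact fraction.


11/4

Outcome values over d=0..7: [1, -1, 0, 0, 0, 0, 0, 0]
Σy = 0, Σy² = 2, M = 8
μ = 0/8 = 0,  σ² = 2/8 − (0)² = 1/4
Independent increments: Var[X_11] = 11·σ² = 11·(1/4) = 11/4


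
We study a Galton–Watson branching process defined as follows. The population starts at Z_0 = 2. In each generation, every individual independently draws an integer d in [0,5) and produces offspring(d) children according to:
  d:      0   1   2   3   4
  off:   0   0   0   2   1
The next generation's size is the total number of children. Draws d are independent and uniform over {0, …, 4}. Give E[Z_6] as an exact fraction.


Outcome values over d=0..4: [0, 0, 0, 2, 1]
Σy = 3, Σy² = 5, M = 5
μ = 3/5 = 3/5,  σ² = 5/5 − (3/5)² = 16/25
E[Z_0] = 2
E[Z_1] = 3/5·E[Z_0] = 6/5
E[Z_2] = 3/5·E[Z_1] = 18/25
E[Z_3] = 3/5·E[Z_2] = 54/125
E[Z_4] = 3/5·E[Z_3] = 162/625
E[Z_5] = 3/5·E[Z_4] = 486/3125
E[Z_6] = 3/5·E[Z_5] = 1458/15625

1458/15625


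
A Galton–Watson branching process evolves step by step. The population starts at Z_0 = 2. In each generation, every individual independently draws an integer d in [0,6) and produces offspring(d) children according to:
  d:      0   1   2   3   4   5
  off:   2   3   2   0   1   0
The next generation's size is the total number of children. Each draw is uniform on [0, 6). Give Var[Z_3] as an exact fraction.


Outcome values over d=0..5: [2, 3, 2, 0, 1, 0]
Σy = 8, Σy² = 18, M = 6
μ = 8/6 = 4/3,  σ² = 18/6 − (4/3)² = 11/9
V_0 = 0, E_0 = 2
V_1 = 11/9·E_0 + (4/3)²·V_0 = 22/9;  E_1 = 8/3
V_2 = 11/9·E_1 + (4/3)²·V_1 = 616/81;  E_2 = 32/9
V_3 = 11/9·E_2 + (4/3)²·V_2 = 13024/729;  E_3 = 128/27

13024/729


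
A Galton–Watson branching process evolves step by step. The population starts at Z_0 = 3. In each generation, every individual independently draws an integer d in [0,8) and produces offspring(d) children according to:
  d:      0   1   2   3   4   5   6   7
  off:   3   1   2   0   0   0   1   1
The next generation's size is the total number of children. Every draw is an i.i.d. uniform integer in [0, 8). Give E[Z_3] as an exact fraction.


3

Outcome values over d=0..7: [3, 1, 2, 0, 0, 0, 1, 1]
Σy = 8, Σy² = 16, M = 8
μ = 8/8 = 1,  σ² = 16/8 − (1)² = 1
E[Z_0] = 3
E[Z_1] = 1·E[Z_0] = 3
E[Z_2] = 1·E[Z_1] = 3
E[Z_3] = 1·E[Z_2] = 3


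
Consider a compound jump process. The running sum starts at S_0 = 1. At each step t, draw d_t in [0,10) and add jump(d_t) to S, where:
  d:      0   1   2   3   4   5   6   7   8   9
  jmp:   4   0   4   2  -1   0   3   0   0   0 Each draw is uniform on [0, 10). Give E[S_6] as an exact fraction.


41/5

Outcome values over d=0..9: [4, 0, 4, 2, -1, 0, 3, 0, 0, 0]
Σy = 12, Σy² = 46, M = 10
μ = 12/10 = 6/5,  σ² = 46/10 − (6/5)² = 79/25
E[S_6] = 1 + 6·(6/5) = 41/5


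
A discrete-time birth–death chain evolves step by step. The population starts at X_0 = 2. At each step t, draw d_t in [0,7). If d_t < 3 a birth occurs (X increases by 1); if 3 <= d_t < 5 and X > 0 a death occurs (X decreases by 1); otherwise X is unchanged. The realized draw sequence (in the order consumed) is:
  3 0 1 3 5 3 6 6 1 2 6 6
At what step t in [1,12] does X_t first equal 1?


t=0: X=2, d=3 → death, X_1=1
t=1: X=1, d=0 → birth, X_2=2
t=2: X=2, d=1 → birth, X_3=3
t=3: X=3, d=3 → death, X_4=2
t=4: X=2, d=5 → hold, X_5=2
t=5: X=2, d=3 → death, X_6=1
t=6: X=1, d=6 → hold, X_7=1
t=7: X=1, d=6 → hold, X_8=1
t=8: X=1, d=1 → birth, X_9=2
t=9: X=2, d=2 → birth, X_10=3
t=10: X=3, d=6 → hold, X_11=3
t=11: X=3, d=6 → hold, X_12=3

1


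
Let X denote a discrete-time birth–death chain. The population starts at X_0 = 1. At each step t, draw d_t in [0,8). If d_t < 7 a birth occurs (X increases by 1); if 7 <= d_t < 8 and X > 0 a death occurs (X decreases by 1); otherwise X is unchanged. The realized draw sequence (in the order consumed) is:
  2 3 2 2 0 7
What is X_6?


5

t=0: X=1, d=2 → birth, X_1=2
t=1: X=2, d=3 → birth, X_2=3
t=2: X=3, d=2 → birth, X_3=4
t=3: X=4, d=2 → birth, X_4=5
t=4: X=5, d=0 → birth, X_5=6
t=5: X=6, d=7 → death, X_6=5


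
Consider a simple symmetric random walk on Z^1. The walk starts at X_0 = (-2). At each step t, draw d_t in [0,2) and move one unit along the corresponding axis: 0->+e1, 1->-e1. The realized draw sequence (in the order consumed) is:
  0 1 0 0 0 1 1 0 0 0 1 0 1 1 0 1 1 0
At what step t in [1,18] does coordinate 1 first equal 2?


t=0: X=(-2), d=0 → +e1, X_1=(-1)
t=1: X=(-1), d=1 → -e1, X_2=(-2)
t=2: X=(-2), d=0 → +e1, X_3=(-1)
t=3: X=(-1), d=0 → +e1, X_4=(0)
t=4: X=(0), d=0 → +e1, X_5=(1)
t=5: X=(1), d=1 → -e1, X_6=(0)
t=6: X=(0), d=1 → -e1, X_7=(-1)
t=7: X=(-1), d=0 → +e1, X_8=(0)
t=8: X=(0), d=0 → +e1, X_9=(1)
t=9: X=(1), d=0 → +e1, X_10=(2)
t=10: X=(2), d=1 → -e1, X_11=(1)
t=11: X=(1), d=0 → +e1, X_12=(2)
t=12: X=(2), d=1 → -e1, X_13=(1)
t=13: X=(1), d=1 → -e1, X_14=(0)
t=14: X=(0), d=0 → +e1, X_15=(1)
t=15: X=(1), d=1 → -e1, X_16=(0)
t=16: X=(0), d=1 → -e1, X_17=(-1)
t=17: X=(-1), d=0 → +e1, X_18=(0)

10


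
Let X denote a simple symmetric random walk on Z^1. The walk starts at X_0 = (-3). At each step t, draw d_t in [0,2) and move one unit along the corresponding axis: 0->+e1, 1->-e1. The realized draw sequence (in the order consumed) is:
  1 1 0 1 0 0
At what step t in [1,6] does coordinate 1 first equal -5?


2

t=0: X=(-3), d=1 → -e1, X_1=(-4)
t=1: X=(-4), d=1 → -e1, X_2=(-5)
t=2: X=(-5), d=0 → +e1, X_3=(-4)
t=3: X=(-4), d=1 → -e1, X_4=(-5)
t=4: X=(-5), d=0 → +e1, X_5=(-4)
t=5: X=(-4), d=0 → +e1, X_6=(-3)


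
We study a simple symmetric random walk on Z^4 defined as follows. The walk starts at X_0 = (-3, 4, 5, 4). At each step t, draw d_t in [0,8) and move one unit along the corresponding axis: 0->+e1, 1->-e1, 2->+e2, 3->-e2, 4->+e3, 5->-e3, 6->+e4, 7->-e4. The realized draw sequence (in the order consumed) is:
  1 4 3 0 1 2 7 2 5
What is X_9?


t=0: X=(-3, 4, 5, 4), d=1 → -e1, X_1=(-4, 4, 5, 4)
t=1: X=(-4, 4, 5, 4), d=4 → +e3, X_2=(-4, 4, 6, 4)
t=2: X=(-4, 4, 6, 4), d=3 → -e2, X_3=(-4, 3, 6, 4)
t=3: X=(-4, 3, 6, 4), d=0 → +e1, X_4=(-3, 3, 6, 4)
t=4: X=(-3, 3, 6, 4), d=1 → -e1, X_5=(-4, 3, 6, 4)
t=5: X=(-4, 3, 6, 4), d=2 → +e2, X_6=(-4, 4, 6, 4)
t=6: X=(-4, 4, 6, 4), d=7 → -e4, X_7=(-4, 4, 6, 3)
t=7: X=(-4, 4, 6, 3), d=2 → +e2, X_8=(-4, 5, 6, 3)
t=8: X=(-4, 5, 6, 3), d=5 → -e3, X_9=(-4, 5, 5, 3)

(-4, 5, 5, 3)


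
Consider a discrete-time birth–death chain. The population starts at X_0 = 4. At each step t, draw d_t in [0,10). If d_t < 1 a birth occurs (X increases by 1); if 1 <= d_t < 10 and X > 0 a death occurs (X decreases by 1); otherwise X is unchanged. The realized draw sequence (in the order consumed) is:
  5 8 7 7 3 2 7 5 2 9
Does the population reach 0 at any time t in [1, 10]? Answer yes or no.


yes

t=0: X=4, d=5 → death, X_1=3
t=1: X=3, d=8 → death, X_2=2
t=2: X=2, d=7 → death, X_3=1
t=3: X=1, d=7 → death, X_4=0
t=4: X=0, d=3 → hold, X_5=0
t=5: X=0, d=2 → hold, X_6=0
t=6: X=0, d=7 → hold, X_7=0
t=7: X=0, d=5 → hold, X_8=0
t=8: X=0, d=2 → hold, X_9=0
t=9: X=0, d=9 → hold, X_10=0


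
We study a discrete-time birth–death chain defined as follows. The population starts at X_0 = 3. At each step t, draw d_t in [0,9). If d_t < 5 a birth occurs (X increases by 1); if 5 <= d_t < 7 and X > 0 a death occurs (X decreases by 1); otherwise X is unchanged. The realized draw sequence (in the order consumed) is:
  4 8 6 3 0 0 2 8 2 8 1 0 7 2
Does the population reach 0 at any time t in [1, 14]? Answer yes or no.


no

t=0: X=3, d=4 → birth, X_1=4
t=1: X=4, d=8 → hold, X_2=4
t=2: X=4, d=6 → death, X_3=3
t=3: X=3, d=3 → birth, X_4=4
t=4: X=4, d=0 → birth, X_5=5
t=5: X=5, d=0 → birth, X_6=6
t=6: X=6, d=2 → birth, X_7=7
t=7: X=7, d=8 → hold, X_8=7
t=8: X=7, d=2 → birth, X_9=8
t=9: X=8, d=8 → hold, X_10=8
t=10: X=8, d=1 → birth, X_11=9
t=11: X=9, d=0 → birth, X_12=10
t=12: X=10, d=7 → hold, X_13=10
t=13: X=10, d=2 → birth, X_14=11


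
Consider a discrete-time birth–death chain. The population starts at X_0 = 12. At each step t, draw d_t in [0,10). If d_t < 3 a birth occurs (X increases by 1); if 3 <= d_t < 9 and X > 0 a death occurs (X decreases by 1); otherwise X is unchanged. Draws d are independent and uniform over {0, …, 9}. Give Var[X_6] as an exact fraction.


243/50

X can drop by at most 1 per step and X_0 = 12 > T = 6, so X_t >= 12 − t >= 6 > 0 for every t <= 6: the floor at 0 (the 'and X > 0' condition) never binds. Hence X_6 = X_0 + Σ_{t<6} Y_t with i.i.d. increments Y_t = y(d_t) ∈ {+1, −1, 0}.
Outcome values over d=0..9: [1, 1, 1, -1, -1, -1, -1, -1, -1, 0]
Σy = -3, Σy² = 9, M = 10
μ = -3/10 = -3/10,  σ² = 9/10 − (-3/10)² = 81/100
Independent increments: Var[X_6] = 6·σ² = 6·(81/100) = 243/50


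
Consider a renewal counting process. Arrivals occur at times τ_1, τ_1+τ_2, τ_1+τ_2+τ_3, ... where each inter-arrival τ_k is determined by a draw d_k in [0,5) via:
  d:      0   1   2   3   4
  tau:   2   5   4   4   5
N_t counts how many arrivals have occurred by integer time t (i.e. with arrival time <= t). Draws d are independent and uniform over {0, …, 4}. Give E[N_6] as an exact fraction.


Inter-arrival values over d=0..4: [2, 5, 4, 4, 5]
Each d has probability 1/5, so the pmf of τ is: f(2) = 1/5, f(4) = 2/5, f(5) = 2/5
Renewal equation for m(n) = E[N_n]: condition on τ_1 = k (if k <= n, one arrival plus a fresh copy on the remaining n−k steps): m(n) = F(n) + Σ_{k<=n} f(k)·m(n−k), where F(n) = P(τ <= n) and m(0) = 0
m(1) = F(1) = 0
m(2) = F(2) = 1/5
m(3) = F(3) = 1/5
m(4) = F(4) + f(2)·m(2) = 3/5 + 1/5·1/5 = 16/25
m(5) = F(5) + f(2)·m(3) = 1 + 1/5·1/5 = 26/25
m(6) = F(6) + f(2)·m(4) + f(4)·m(2) = 1 + 1/5·16/25 + 2/5·1/5 = 151/125
E[N_6] = m(6) = 151/125

151/125


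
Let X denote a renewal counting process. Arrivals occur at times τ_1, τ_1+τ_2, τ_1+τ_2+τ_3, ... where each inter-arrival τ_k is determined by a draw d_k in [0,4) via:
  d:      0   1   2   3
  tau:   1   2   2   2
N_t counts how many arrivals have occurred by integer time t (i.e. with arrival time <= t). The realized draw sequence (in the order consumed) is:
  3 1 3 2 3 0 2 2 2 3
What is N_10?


5

draw d_1=3: τ_1=2, arrival time A_1=2
draw d_2=1: τ_2=2, arrival time A_2=4
draw d_3=3: τ_3=2, arrival time A_3=6
draw d_4=2: τ_4=2, arrival time A_4=8
draw d_5=3: τ_5=2, arrival time A_5=10
draw d_6=0: τ_6=1, arrival time A_6=11
draw d_7=2: τ_7=2, arrival time A_7=13
draw d_8=2: τ_8=2, arrival time A_8=15
draw d_9=2: τ_9=2, arrival time A_9=17
draw d_10=3: τ_10=2, arrival time A_10=19
N_t over t=0..10: 0:0 1:0 2:1 3:1 4:2 5:2 6:3 7:3 8:4 9:4 10:5
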